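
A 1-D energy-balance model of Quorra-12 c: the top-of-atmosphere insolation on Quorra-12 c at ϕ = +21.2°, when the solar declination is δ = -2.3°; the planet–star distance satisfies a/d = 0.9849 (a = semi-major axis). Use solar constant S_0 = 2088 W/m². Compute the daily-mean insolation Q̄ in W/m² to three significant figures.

cos h₀ = −tan(+21.2°) tan(-2.300°) = 0.0156, h₀ = 1.5552 rad.
Bracket: h₀ sin ϕ sin δ + cos ϕ cos δ sin h₀ = 1.5552×0.36162×-0.04013 + 0.93232×0.99919×0.99988 = -0.022569 + 0.931453 = 0.908884.
Inverse-square distance factor (a/d)² = 0.9849² = 0.970028.
Q̄ = (S_0/π) × 0.970028 × [bracket] = (2088/π) × 0.970028 × 0.908884 = 586.0 W/m².

Q̄ ≈ 586 W/m²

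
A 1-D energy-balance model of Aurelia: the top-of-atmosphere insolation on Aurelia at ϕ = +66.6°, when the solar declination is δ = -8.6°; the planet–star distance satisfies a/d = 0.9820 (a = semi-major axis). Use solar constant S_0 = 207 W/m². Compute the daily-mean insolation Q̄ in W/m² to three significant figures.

cos h₀ = −tan(+66.6°) tan(-8.600°) = 0.3495, h₀ = 1.2138 rad.
Bracket: h₀ sin ϕ sin δ + cos ϕ cos δ sin h₀ = 1.2138×0.91775×-0.14954 + 0.39715×0.98876×0.93694 = -0.166582 + 0.367923 = 0.201341.
Inverse-square distance factor (a/d)² = 0.9820² = 0.964324.
Q̄ = (S_0/π) × 0.964324 × [bracket] = (207/π) × 0.964324 × 0.201341 = 12.79 W/m².

Q̄ ≈ 12.8 W/m²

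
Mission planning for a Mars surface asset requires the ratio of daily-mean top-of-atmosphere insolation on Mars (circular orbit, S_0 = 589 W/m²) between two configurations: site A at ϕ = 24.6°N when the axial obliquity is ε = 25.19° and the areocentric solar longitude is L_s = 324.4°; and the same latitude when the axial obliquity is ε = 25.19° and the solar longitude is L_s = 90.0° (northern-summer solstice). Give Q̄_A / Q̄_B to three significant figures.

— Configuration A (ϕ=+24.6°):
sin δ = sin 25.19° × sin 324.4° = -0.24776, so δ = -14.345°.
cos h₀ = −tan(+24.6°) tan(-14.345°) = 0.1171, h₀ = 1.4534 rad.
Bracket: h₀ sin ϕ sin δ + cos ϕ cos δ sin h₀ = 1.4534×0.41628×-0.24776 + 0.90924×0.96882×0.99312 = -0.149900 + 0.874829 = 0.724929.
Q̄ = (S_0/π) × [bracket] = (589/π) × 0.724929 = 135.91 W/m².
— Configuration B (ϕ=+24.6°):
Solar declination: sin δ = sin ε · sin L_s = sin 25.19° × sin 90.0° = 0.42562, so δ = +25.190°.
cos h₀ = −tan(+24.6°) tan(+25.190°) = -0.2153, h₀ = 1.7878 rad.
Bracket: h₀ sin ϕ sin δ + cos ϕ cos δ sin h₀ = 1.7878×0.41628×0.42562 + 0.90924×0.90490×0.97654 = 0.316757 + 0.803469 = 1.120226.
Q̄ = (S_0/π) × [bracket] = (589/π) × 1.120226 = 210.03 W/m².
Ratio Q̄_A / Q̄_B = 135.91 / 210.03 = 0.6471.

Q̄_A / Q̄_B ≈ 0.647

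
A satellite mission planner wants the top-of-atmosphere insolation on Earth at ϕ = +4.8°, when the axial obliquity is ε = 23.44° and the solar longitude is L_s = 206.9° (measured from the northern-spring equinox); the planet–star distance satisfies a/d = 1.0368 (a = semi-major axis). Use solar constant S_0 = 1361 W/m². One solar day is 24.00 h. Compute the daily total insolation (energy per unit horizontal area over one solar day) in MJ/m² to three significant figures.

38.5 MJ/m²

Solar declination: sin δ = sin ε · sin L_s = sin 23.44° × sin 206.9° = -0.17997, so δ = -10.368°.
cos h₀ = −tan(+4.8°) tan(-10.368°) = 0.0154, h₀ = 1.5554 rad.
Bracket: h₀ sin ϕ sin δ + cos ϕ cos δ sin h₀ = 1.5554×0.08368×-0.17997 + 0.99649×0.98367×0.99988 = -0.023424 + 0.980100 = 0.956676.
Inverse-square distance factor (a/d)² = 1.0368² = 1.074954.
Q̄ = (S_0/π) × 1.074954 × [bracket] = (1361/π) × 1.074954 × 0.956676 = 445.52 W/m².
Daily total = Q̄ × 24.00 h × 3600 s/h = 445.52 × 24.00 × 3600 / 10⁶ = 38.49 MJ/m².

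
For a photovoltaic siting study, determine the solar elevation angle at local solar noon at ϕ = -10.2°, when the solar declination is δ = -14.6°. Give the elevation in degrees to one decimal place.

85.6°

At local noon the hour angle is zero, so the zenith angle equals |ϕ − δ| = |-10.2° − (-14.600°)| = 4.400°.
Elevation = 90° − 4.400° = 85.6°.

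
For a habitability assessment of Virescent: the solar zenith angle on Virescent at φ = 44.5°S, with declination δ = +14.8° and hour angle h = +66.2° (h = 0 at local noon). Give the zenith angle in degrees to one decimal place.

cos θ_z = sin φ sin δ + cos φ cos δ cos h = -0.179044 + 0.278280 = 0.099236.
θ_z = arccos(0.099236) = 84.3°.

θ_z = 84.3°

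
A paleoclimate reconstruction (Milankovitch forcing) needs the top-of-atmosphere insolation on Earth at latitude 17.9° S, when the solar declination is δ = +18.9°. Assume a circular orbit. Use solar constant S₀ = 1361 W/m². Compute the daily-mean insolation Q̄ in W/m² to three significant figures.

Q̄ ≈ 325 W/m²

cos H₀ = −tan(-17.9°) tan(+18.900°) = 0.1106, H₀ = 1.4600 rad.
Bracket: H₀ sin φ sin δ + cos φ cos δ sin H₀ = 1.4600×-0.30736×0.32392 + 0.95159×0.94609×0.99387 = -0.145358 + 0.894771 = 0.749413.
Q̄ = (S₀/π) × [bracket] = (1361/π) × 0.749413 = 324.7 W/m².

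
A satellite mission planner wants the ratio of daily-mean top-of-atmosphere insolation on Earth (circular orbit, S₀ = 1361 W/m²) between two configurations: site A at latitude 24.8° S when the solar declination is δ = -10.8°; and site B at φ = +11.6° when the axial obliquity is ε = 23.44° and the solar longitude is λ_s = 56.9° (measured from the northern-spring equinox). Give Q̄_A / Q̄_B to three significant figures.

— Configuration A (φ=-24.8°):
cos H₀ = −tan(-24.8°) tan(-10.800°) = -0.0881, H₀ = 1.6591 rad.
Bracket: H₀ sin φ sin δ + cos φ cos δ sin H₀ = 1.6591×-0.41945×-0.18738 + 0.90778×0.98229×0.99611 = 0.130400 + 0.888234 = 1.018634.
Q̄ = (S₀/π) × [bracket] = (1361/π) × 1.018634 = 441.29 W/m².
— Configuration B (φ=+11.6°):
Solar declination: sin δ = sin ε · sin λ_s = sin 23.44° × sin 56.9° = 0.33323, so δ = +19.465°.
cos H₀ = −tan(+11.6°) tan(+19.465°) = -0.0725, H₀ = 1.6434 rad.
Bracket: H₀ sin φ sin δ + cos φ cos δ sin H₀ = 1.6434×0.20108×0.33323 + 0.97958×0.94284×0.99736 = 0.110117 + 0.921149 = 1.031266.
Q̄ = (S₀/π) × [bracket] = (1361/π) × 1.031266 = 446.76 W/m².
Ratio Q̄_A / Q̄_B = 441.29 / 446.76 = 0.9878.

Q̄_A / Q̄_B ≈ 0.988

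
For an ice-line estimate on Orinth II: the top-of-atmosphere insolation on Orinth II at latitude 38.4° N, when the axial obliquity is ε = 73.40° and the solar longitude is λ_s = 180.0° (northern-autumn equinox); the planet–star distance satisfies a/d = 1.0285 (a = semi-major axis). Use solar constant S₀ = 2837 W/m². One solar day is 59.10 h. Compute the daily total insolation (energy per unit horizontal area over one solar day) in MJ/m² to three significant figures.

159 MJ/m²

Solar declination: sin δ = sin ε · sin λ_s = sin 73.40° × sin 180.0° = 0.00000, so δ = +0.000°.
cos H₀ = −tan(+38.4°) tan(+0.000°) = -0.0000, H₀ = 1.5708 rad.
Bracket: H₀ sin φ sin δ + cos φ cos δ sin H₀ = 1.5708×0.62115×0.00000 + 0.78369×1.00000×1.00000 = 0.000000 + 0.783690 = 0.783690.
Inverse-square distance factor (a/d)² = 1.0285² = 1.057812.
Q̄ = (S₀/π) × 1.057812 × [bracket] = (2837/π) × 1.057812 × 0.783690 = 748.62 W/m².
Daily total = Q̄ × 59.10 h × 3600 s/h = 748.62 × 59.10 × 3600 / 10⁶ = 159.3 MJ/m².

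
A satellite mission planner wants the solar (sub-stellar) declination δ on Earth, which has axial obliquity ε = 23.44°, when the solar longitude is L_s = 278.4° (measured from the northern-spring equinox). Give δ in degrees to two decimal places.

δ = -23.17°

sin δ = sin ε · sin L_s = sin 23.44° × sin 278.4° = -0.393521.
δ = arcsin(-0.393521) = -23.17°.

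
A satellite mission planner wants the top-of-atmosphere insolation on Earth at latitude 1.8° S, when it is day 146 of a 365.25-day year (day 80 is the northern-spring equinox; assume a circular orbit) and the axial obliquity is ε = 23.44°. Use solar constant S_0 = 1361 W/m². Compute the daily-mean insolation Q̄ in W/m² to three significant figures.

Q̄ ≈ 396 W/m²

Solar longitude: L_s = 360° × (146 − 80)/365.25 = 65.051°.
sin δ = sin 23.44° × sin 65.051° = 0.36067, so δ = +21.141°.
cos h₀ = −tan(-1.8°) tan(+21.141°) = 0.0122, h₀ = 1.5586 rad.
Bracket: h₀ sin ϕ sin δ + cos ϕ cos δ sin h₀ = 1.5586×-0.03141×0.36067 + 0.99951×0.93269×0.99993 = -0.017657 + 0.932168 = 0.914511.
Q̄ = (S_0/π) × [bracket] = (1361/π) × 0.914511 = 396.2 W/m².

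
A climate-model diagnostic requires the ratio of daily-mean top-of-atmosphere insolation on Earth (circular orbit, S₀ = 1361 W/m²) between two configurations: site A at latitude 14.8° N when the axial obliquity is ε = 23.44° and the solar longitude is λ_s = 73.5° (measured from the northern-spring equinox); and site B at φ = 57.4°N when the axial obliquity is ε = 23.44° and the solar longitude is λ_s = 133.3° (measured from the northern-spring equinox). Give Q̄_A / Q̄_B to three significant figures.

Q̄_A / Q̄_B ≈ 1.10

— Configuration A (φ=+14.8°):
Solar declination: sin δ = sin ε · sin λ_s = sin 23.44° × sin 73.5° = 0.38141, so δ = +22.421°.
cos H₀ = −tan(+14.8°) tan(+22.421°) = -0.1090, H₀ = 1.6800 rad.
Bracket: H₀ sin φ sin δ + cos φ cos δ sin H₀ = 1.6800×0.25545×0.38141 + 0.96682×0.92441×0.99404 = 0.163684 + 0.888411 = 1.052095.
Q̄ = (S₀/π) × [bracket] = (1361/π) × 1.052095 = 455.79 W/m².
— Configuration B (φ=+57.4°):
Solar declination: sin δ = sin ε · sin λ_s = sin 23.44° × sin 133.3° = 0.28950, so δ = +16.828°.
cos H₀ = −tan(+57.4°) tan(+16.828°) = -0.4729, H₀ = 2.0634 rad.
Bracket: H₀ sin φ sin δ + cos φ cos δ sin H₀ = 2.0634×0.84245×0.28950 + 0.53877×0.95718×0.88110 = 0.503241 + 0.454383 = 0.957624.
Q̄ = (S₀/π) × [bracket] = (1361/π) × 0.957624 = 414.86 W/m².
Ratio Q̄_A / Q̄_B = 455.79 / 414.86 = 1.099.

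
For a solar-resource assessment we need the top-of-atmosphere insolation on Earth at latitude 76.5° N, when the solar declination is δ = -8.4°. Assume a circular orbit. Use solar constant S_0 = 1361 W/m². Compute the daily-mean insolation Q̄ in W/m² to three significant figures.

Q̄ ≈ 23.0 W/m²

cos h₀ = −tan(+76.5°) tan(-8.400°) = 0.6151, h₀ = 0.9083 rad.
Bracket: h₀ sin ϕ sin δ + cos ϕ cos δ sin h₀ = 0.9083×0.97237×-0.14608 + 0.23345×0.98927×0.78847 = -0.129018 + 0.182093 = 0.053075.
Q̄ = (S_0/π) × [bracket] = (1361/π) × 0.053075 = 22.99 W/m².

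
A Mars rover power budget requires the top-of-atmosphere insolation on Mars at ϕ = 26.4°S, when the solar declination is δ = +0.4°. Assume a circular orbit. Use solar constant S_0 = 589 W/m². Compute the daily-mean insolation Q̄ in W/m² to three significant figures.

Q̄ ≈ 167 W/m²

cos h₀ = −tan(-26.4°) tan(+0.400°) = 0.0035, h₀ = 1.5673 rad.
Bracket: h₀ sin ϕ sin δ + cos ϕ cos δ sin h₀ = 1.5673×-0.44464×0.00698 + 0.89571×0.99998×0.99999 = -0.004864 + 0.895683 = 0.890819.
Q̄ = (S_0/π) × [bracket] = (589/π) × 0.890819 = 167.0 W/m².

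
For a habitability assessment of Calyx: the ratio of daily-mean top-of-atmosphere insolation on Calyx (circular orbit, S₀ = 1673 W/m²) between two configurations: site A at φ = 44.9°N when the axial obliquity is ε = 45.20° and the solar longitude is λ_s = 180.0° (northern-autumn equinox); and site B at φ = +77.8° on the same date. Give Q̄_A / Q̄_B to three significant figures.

— Configuration A (φ=+44.9°):
Solar declination: sin δ = sin ε · sin λ_s = sin 45.20° × sin 180.0° = 0.00000, so δ = +0.000°.
cos H₀ = −tan(+44.9°) tan(+0.000°) = -0.0000, H₀ = 1.5708 rad.
Bracket: H₀ sin φ sin δ + cos φ cos δ sin H₀ = 1.5708×0.70587×0.00000 + 0.70834×1.00000×1.00000 = 0.000000 + 0.708340 = 0.708340.
Q̄ = (S₀/π) × [bracket] = (1673/π) × 0.708340 = 377.21 W/m².
— Configuration B (φ=+77.8°):
cos H₀ = −tan(+77.8°) tan(+0.000°) = -0.0000, H₀ = 1.5708 rad.
Bracket: H₀ sin φ sin δ + cos φ cos δ sin H₀ = 1.5708×0.97742×0.00000 + 0.21132×1.00000×1.00000 = 0.000000 + 0.211320 = 0.211320.
Q̄ = (S₀/π) × [bracket] = (1673/π) × 0.211320 = 112.53 W/m².
Ratio Q̄_A / Q̄_B = 377.21 / 112.53 = 3.352.

Q̄_A / Q̄_B ≈ 3.35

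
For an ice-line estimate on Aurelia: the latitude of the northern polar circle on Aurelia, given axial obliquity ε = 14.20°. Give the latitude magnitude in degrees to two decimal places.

The polar circle is the lowest latitude that experiences at least one full rotation of continuous daylight at the northern-summer solstice; it lies at |ϕ| = 90° − ε = 90° − 14.20° = 75.80°.

75.80°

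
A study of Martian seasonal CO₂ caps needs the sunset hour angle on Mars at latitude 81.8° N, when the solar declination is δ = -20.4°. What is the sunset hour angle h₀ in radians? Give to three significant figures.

cos h₀ = −tan ϕ · tan δ = 2.5808 ≥ 1, so the Sun never rises (polar night) and h₀ = 0.

h₀ = 0.00 rad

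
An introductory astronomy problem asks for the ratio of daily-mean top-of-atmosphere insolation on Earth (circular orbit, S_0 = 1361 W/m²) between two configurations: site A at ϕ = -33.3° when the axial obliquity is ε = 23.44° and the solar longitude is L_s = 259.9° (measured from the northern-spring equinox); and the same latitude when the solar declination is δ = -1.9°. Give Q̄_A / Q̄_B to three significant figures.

— Configuration A (ϕ=-33.3°):
Solar declination: sin δ = sin ε · sin L_s = sin 23.44° × sin 259.9° = -0.39162, so δ = -23.056°.
cos h₀ = −tan(-33.3°) tan(-23.056°) = -0.2796, h₀ = 1.8542 rad.
Bracket: h₀ sin ϕ sin δ + cos ϕ cos δ sin h₀ = 1.8542×-0.54902×-0.39162 + 0.83581×0.92013×0.96012 = 0.398666 + 0.738384 = 1.137050.
Q̄ = (S_0/π) × [bracket] = (1361/π) × 1.137050 = 492.59 W/m².
— Configuration B (ϕ=-33.3°):
cos h₀ = −tan(-33.3°) tan(-1.900°) = -0.0218, h₀ = 1.5926 rad.
Bracket: h₀ sin ϕ sin δ + cos ϕ cos δ sin h₀ = 1.5926×-0.54902×-0.03316 + 0.83581×0.99945×0.99976 = 0.028994 + 0.835150 = 0.864144.
Q̄ = (S_0/π) × [bracket] = (1361/π) × 0.864144 = 374.36 W/m².
Ratio Q̄_A / Q̄_B = 492.59 / 374.36 = 1.316.

Q̄_A / Q̄_B ≈ 1.32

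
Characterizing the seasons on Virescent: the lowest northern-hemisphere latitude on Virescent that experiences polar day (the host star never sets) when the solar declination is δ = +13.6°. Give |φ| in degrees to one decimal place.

Polar day requires cos H₀ = −tan φ tan δ ≤ −1, i.e. tan φ tan δ ≥ 1.
The boundary is |tan φ| · |tan δ| = 1, so |φ| = 90° − |δ| = 90° − 13.6° = 76.4° in the northern hemisphere.

|φ| = 76.4°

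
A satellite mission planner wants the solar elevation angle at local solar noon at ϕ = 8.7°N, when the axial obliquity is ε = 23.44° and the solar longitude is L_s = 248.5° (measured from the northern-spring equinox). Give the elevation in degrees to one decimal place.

59.6°

Solar declination: sin δ = sin ε · sin L_s = sin 23.44° × sin 248.5° = -0.37011, so δ = -21.722°.
At local noon the hour angle is zero, so the zenith angle equals |ϕ − δ| = |+8.7° − (-21.722°)| = 30.422°.
Elevation = 90° − 30.422° = 59.6°.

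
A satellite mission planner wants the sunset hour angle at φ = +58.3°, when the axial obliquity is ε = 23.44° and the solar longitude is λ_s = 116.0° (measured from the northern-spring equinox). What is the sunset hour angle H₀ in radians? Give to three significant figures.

H₀ = 2.24 rad

Solar declination: sin δ = sin ε · sin λ_s = sin 23.44° × sin 116.0° = 0.35753, so δ = +20.949°.
cos H₀ = −tan φ · tan δ = −tan(+58.3°) × tan(+20.949°) = -0.6199, so H₀ = 2.2394 rad = 128.31°.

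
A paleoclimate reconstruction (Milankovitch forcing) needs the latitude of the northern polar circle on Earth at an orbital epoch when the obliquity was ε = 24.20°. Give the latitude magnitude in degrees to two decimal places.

65.80°

The polar circle is the lowest latitude that experiences at least one full rotation of continuous daylight at the northern-summer solstice; it lies at |φ| = 90° − ε = 90° − 24.20° = 65.80°.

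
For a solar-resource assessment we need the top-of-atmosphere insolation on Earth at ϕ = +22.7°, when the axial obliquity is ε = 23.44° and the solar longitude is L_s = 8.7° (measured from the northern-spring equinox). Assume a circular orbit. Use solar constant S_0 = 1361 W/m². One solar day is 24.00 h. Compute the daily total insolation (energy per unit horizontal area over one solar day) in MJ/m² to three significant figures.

Solar declination: sin δ = sin ε · sin L_s = sin 23.44° × sin 8.7° = 0.06017, so δ = +3.450°.
cos h₀ = −tan(+22.7°) tan(+3.450°) = -0.0252, h₀ = 1.5960 rad.
Bracket: h₀ sin ϕ sin δ + cos ϕ cos δ sin h₀ = 1.5960×0.38591×0.06017 + 0.92254×0.99819×0.99968 = 0.037059 + 0.920576 = 0.957635.
Q̄ = (S_0/π) × [bracket] = (1361/π) × 0.957635 = 414.87 W/m².
Daily total = Q̄ × 24.00 h × 3600 s/h = 414.87 × 24.00 × 3600 / 10⁶ = 35.84 MJ/m².

35.8 MJ/m²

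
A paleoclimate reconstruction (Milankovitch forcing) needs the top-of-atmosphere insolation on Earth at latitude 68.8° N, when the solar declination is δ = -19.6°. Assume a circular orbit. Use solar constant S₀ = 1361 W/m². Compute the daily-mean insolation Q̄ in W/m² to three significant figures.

Q̄ ≈ 3.28 W/m²

cos H₀ = −tan(+68.8°) tan(-19.600°) = 0.9180, H₀ = 0.4077 rad.
Bracket: H₀ sin φ sin δ + cos φ cos δ sin H₀ = 0.4077×0.93232×-0.33545 + 0.36162×0.94206×0.39649 = -0.127507 + 0.135071 = 0.007564.
Q̄ = (S₀/π) × [bracket] = (1361/π) × 0.007564 = 3.277 W/m².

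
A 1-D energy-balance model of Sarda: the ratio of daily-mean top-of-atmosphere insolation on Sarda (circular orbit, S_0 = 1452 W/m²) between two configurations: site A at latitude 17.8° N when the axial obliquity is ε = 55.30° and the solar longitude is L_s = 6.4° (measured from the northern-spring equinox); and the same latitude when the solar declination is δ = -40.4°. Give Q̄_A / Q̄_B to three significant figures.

— Configuration A (ϕ=+17.8°):
Solar declination: sin δ = sin ε · sin L_s = sin 55.30° × sin 6.4° = 0.09164, so δ = +5.258°.
cos h₀ = −tan(+17.8°) tan(+5.258°) = -0.0295, h₀ = 1.6003 rad.
Bracket: h₀ sin ϕ sin δ + cos ϕ cos δ sin h₀ = 1.6003×0.30570×0.09164 + 0.95213×0.99579×0.99956 = 0.044831 + 0.947704 = 0.992535.
Q̄ = (S_0/π) × [bracket] = (1452/π) × 0.992535 = 458.74 W/m².
— Configuration B (ϕ=+17.8°):
cos h₀ = −tan(+17.8°) tan(-40.400°) = 0.2732, h₀ = 1.2940 rad.
Bracket: h₀ sin ϕ sin δ + cos ϕ cos δ sin h₀ = 1.2940×0.30570×-0.64812 + 0.95213×0.76154×0.96194 = -0.256381 + 0.697488 = 0.441107.
Q̄ = (S_0/π) × [bracket] = (1452/π) × 0.441107 = 203.87 W/m².
Ratio Q̄_A / Q̄_B = 458.74 / 203.87 = 2.250.

Q̄_A / Q̄_B ≈ 2.25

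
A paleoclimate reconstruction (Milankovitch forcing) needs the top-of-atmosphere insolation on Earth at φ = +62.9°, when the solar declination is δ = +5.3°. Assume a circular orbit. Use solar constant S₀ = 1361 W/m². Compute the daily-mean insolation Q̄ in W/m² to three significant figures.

Q̄ ≈ 256 W/m²

cos H₀ = −tan(+62.9°) tan(+5.300°) = -0.1813, H₀ = 1.7531 rad.
Bracket: H₀ sin φ sin δ + cos φ cos δ sin H₀ = 1.7531×0.89021×0.09237 + 0.45554×0.99572×0.98343 = 0.144155 + 0.446074 = 0.590229.
Q̄ = (S₀/π) × [bracket] = (1361/π) × 0.590229 = 255.7 W/m².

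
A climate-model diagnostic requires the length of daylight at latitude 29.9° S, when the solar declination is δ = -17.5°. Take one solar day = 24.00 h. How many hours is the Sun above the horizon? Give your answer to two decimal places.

cos H₀ = −tan φ · tan δ = −tan(-29.9°) × tan(-17.500°) = -0.1813, so H₀ = 1.7531 rad = 100.45°.
Daylight = 2H₀/(2π) × 24.00 h = (1.7531/π) × 24.00 = 13.39 h.

13.39 h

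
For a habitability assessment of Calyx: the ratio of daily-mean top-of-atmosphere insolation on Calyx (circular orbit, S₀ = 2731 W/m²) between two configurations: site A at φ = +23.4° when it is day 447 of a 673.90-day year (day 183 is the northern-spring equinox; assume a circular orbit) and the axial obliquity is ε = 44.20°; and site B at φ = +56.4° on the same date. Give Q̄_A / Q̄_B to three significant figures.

Q̄_A / Q̄_B ≈ 0.921

— Configuration A (φ=+23.4°):
Solar longitude: λ_s = 360° × (447 − 183)/673.90 = 141.030°.
sin δ = sin 44.20° × sin 141.030° = 0.43846, so δ = +26.006°.
cos H₀ = −tan(+23.4°) tan(+26.006°) = -0.2111, H₀ = 1.7835 rad.
Bracket: H₀ sin φ sin δ + cos φ cos δ sin H₀ = 1.7835×0.39715×0.43846 + 0.91775×0.89875×0.97746 = 0.310569 + 0.806236 = 1.116805.
Q̄ = (S₀/π) × [bracket] = (2731/π) × 1.116805 = 970.84 W/m².
— Configuration B (φ=+56.4°):
cos H₀ = −tan(+56.4°) tan(+26.006°) = -0.7343, H₀ = 2.3954 rad.
Bracket: H₀ sin φ sin δ + cos φ cos δ sin H₀ = 2.3954×0.83292×0.43846 + 0.55339×0.89875×0.67885 = 0.874805 + 0.337632 = 1.212437.
Q̄ = (S₀/π) × [bracket] = (2731/π) × 1.212437 = 1054.0 W/m².
Ratio Q̄_A / Q̄_B = 970.84 / 1054.0 = 0.9211.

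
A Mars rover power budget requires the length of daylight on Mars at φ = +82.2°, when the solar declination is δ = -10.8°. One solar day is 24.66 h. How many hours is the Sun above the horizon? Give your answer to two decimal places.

cos H₀ = −tan φ · tan δ = 1.3926 ≥ 1, so the Sun never rises (polar night) and H₀ = 0.
Daylight = 2H₀/(2π) × 24.66 h = (0.0000/π) × 24.66 = 0.00 h.

0.00 h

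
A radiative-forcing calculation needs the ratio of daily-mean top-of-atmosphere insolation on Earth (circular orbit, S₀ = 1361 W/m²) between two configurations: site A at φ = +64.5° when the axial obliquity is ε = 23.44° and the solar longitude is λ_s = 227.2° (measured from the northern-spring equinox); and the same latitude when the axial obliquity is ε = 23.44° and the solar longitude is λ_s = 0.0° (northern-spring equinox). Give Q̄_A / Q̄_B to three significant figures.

Q̄_A / Q̄_B ≈ 0.199

— Configuration A (φ=+64.5°):
Solar declination: sin δ = sin ε · sin λ_s = sin 23.44° × sin 227.2° = -0.29187, so δ = -16.970°.
cos H₀ = −tan(+64.5°) tan(-16.970°) = 0.6398, H₀ = 0.8766 rad.
Bracket: H₀ sin φ sin δ + cos φ cos δ sin H₀ = 0.8766×0.90259×-0.29187 + 0.43051×0.95646×0.76856 = -0.230931 + 0.316467 = 0.085536.
Q̄ = (S₀/π) × [bracket] = (1361/π) × 0.085536 = 37.056 W/m².
— Configuration B (φ=+64.5°):
Solar declination: sin δ = sin ε · sin λ_s = sin 23.44° × sin 0.0° = 0.00000, so δ = +0.000°.
cos H₀ = −tan(+64.5°) tan(+0.000°) = -0.0000, H₀ = 1.5708 rad.
Bracket: H₀ sin φ sin δ + cos φ cos δ sin H₀ = 1.5708×0.90259×0.00000 + 0.43051×1.00000×1.00000 = 0.000000 + 0.430510 = 0.430510.
Q̄ = (S₀/π) × [bracket] = (1361/π) × 0.430510 = 186.51 W/m².
Ratio Q̄_A / Q̄_B = 37.056 / 186.51 = 0.1987.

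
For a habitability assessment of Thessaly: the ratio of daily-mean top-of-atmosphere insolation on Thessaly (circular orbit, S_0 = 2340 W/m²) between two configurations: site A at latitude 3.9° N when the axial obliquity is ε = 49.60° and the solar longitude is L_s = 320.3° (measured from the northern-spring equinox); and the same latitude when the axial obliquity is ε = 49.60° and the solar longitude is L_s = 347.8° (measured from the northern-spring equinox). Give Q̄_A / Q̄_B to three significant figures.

— Configuration A (ϕ=+3.9°):
Solar declination: sin δ = sin ε · sin L_s = sin 49.60° × sin 320.3° = -0.48645, so δ = -29.107°.
cos h₀ = −tan(+3.9°) tan(-29.107°) = 0.0380, h₀ = 1.5328 rad.
Bracket: h₀ sin ϕ sin δ + cos ϕ cos δ sin h₀ = 1.5328×0.06802×-0.48645 + 0.99768×0.87371×0.99928 = -0.050718 + 0.871055 = 0.820337.
Q̄ = (S_0/π) × [bracket] = (2340/π) × 0.820337 = 611.02 W/m².
— Configuration B (ϕ=+3.9°):
Solar declination: sin δ = sin ε · sin L_s = sin 49.60° × sin 347.8° = -0.16093, so δ = -9.261°.
cos h₀ = −tan(+3.9°) tan(-9.261°) = 0.0111, h₀ = 1.5597 rad.
Bracket: h₀ sin ϕ sin δ + cos ϕ cos δ sin h₀ = 1.5597×0.06802×-0.16093 + 0.99768×0.98697×0.99994 = -0.017073 + 0.984621 = 0.967548.
Q̄ = (S_0/π) × [bracket] = (2340/π) × 0.967548 = 720.67 W/m².
Ratio Q̄_A / Q̄_B = 611.02 / 720.67 = 0.8478.

Q̄_A / Q̄_B ≈ 0.848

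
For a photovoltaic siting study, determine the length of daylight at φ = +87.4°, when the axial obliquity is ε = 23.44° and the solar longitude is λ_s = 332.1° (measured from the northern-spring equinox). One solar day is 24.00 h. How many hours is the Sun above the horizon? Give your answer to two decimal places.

0.00 h

Solar declination: sin δ = sin ε · sin λ_s = sin 23.44° × sin 332.1° = -0.18614, so δ = -10.727°.
cos H₀ = −tan φ · tan δ = 4.1720 ≥ 1, so the Sun never rises (polar night) and H₀ = 0.
Daylight = 2H₀/(2π) × 24.00 h = (0.0000/π) × 24.00 = 0.00 h.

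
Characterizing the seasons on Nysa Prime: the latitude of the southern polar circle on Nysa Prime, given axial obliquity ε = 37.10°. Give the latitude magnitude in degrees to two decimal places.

52.90°

The polar circle is the lowest latitude that experiences at least one full rotation of continuous darkness at the northern-summer solstice; it lies at |ϕ| = 90° − ε = 90° − 37.10° = 52.90°.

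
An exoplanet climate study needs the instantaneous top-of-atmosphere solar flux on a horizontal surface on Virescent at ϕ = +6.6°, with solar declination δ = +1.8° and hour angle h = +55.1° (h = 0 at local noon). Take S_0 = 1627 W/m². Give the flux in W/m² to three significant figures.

cos θ_z = sin ϕ sin δ + cos ϕ cos δ cos h = 0.003610 + 0.568074 = 0.571684.
Flux = S_0 · cos θ_z = 1627 × 0.571684 = 930.1 W/m².

930 W/m²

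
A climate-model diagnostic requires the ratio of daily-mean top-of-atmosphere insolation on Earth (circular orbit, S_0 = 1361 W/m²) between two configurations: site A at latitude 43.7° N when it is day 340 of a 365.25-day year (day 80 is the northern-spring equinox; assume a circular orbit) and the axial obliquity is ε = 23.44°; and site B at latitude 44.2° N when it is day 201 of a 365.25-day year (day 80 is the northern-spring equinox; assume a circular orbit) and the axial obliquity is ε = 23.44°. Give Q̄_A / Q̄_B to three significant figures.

— Configuration A (ϕ=+43.7°):
Solar longitude: L_s = 360° × (340 − 80)/365.25 = 256.263°.
sin δ = sin 23.44° × sin 256.263° = -0.38641, so δ = -22.731°.
cos h₀ = −tan(+43.7°) tan(-22.731°) = 0.4004, h₀ = 1.1589 rad.
Bracket: h₀ sin ϕ sin δ + cos ϕ cos δ sin h₀ = 1.1589×0.69088×-0.38641 + 0.72297×0.92233×0.91636 = -0.309383 + 0.611044 = 0.301661.
Q̄ = (S_0/π) × [bracket] = (1361/π) × 0.301661 = 130.69 W/m².
— Configuration B (ϕ=+44.2°):
Solar longitude: L_s = 360° × (201 − 80)/365.25 = 119.261°.
sin δ = sin 23.44° × sin 119.261° = 0.34703, so δ = +20.306°.
cos h₀ = −tan(+44.2°) tan(+20.306°) = -0.3598, h₀ = 1.9389 rad.
Bracket: h₀ sin ϕ sin δ + cos ϕ cos δ sin h₀ = 1.9389×0.69717×0.34703 + 0.71691×0.93785×0.93302 = 0.469095 + 0.627320 = 1.096415.
Q̄ = (S_0/π) × [bracket] = (1361/π) × 1.096415 = 474.99 W/m².
Ratio Q̄_A / Q̄_B = 130.69 / 474.99 = 0.2751.

Q̄_A / Q̄_B ≈ 0.275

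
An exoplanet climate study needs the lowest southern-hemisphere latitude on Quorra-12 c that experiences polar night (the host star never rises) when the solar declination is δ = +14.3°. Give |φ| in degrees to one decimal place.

Polar night requires cos H₀ = −tan φ tan δ ≥ 1, i.e. tan φ tan δ ≤ −1.
The boundary is |tan φ| · |tan δ| = 1, so |φ| = 90° − |δ| = 90° − 14.3° = 75.7° in the southern hemisphere.

|φ| = 75.7°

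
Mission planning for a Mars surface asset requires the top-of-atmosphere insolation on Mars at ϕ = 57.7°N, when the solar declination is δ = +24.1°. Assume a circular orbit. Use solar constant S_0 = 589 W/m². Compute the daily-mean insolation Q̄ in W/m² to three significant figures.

cos h₀ = −tan(+57.7°) tan(+24.100°) = -0.7076, h₀ = 2.3569 rad.
Bracket: h₀ sin ϕ sin δ + cos ϕ cos δ sin h₀ = 2.3569×0.84526×0.40833 + 0.53435×0.91283×0.70662 = 0.813472 + 0.344669 = 1.158141.
Q̄ = (S_0/π) × [bracket] = (589/π) × 1.158141 = 217.1 W/m².

Q̄ ≈ 217 W/m²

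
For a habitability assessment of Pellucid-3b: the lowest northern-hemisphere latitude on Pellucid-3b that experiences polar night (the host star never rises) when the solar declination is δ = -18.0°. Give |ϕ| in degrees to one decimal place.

|ϕ| = 72.0°

Polar night requires cos h₀ = −tan ϕ tan δ ≥ 1, i.e. tan ϕ tan δ ≤ −1.
The boundary is |tan ϕ| · |tan δ| = 1, so |ϕ| = 90° − |δ| = 90° − 18.0° = 72.0° in the northern hemisphere.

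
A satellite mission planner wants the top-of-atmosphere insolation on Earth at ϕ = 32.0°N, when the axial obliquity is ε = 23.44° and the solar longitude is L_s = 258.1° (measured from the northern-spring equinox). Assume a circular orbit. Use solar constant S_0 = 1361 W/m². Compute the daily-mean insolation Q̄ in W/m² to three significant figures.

Q̄ ≈ 210 W/m²

Solar declination: sin δ = sin ε · sin L_s = sin 23.44° × sin 258.1° = -0.38924, so δ = -22.907°.
cos h₀ = −tan(+32.0°) tan(-22.907°) = 0.2640, h₀ = 1.3036 rad.
Bracket: h₀ sin ϕ sin δ + cos ϕ cos δ sin h₀ = 1.3036×0.52992×-0.38924 + 0.84805×0.92114×0.96451 = -0.268888 + 0.753449 = 0.484561.
Q̄ = (S_0/π) × [bracket] = (1361/π) × 0.484561 = 209.9 W/m².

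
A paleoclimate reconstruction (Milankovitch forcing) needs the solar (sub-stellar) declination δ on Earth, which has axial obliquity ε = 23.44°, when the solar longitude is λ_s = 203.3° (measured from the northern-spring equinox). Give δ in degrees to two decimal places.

δ = -9.05°

sin δ = sin ε · sin λ_s = sin 23.44° × sin 203.3° = -0.157343.
δ = arcsin(-0.157343) = -9.05°.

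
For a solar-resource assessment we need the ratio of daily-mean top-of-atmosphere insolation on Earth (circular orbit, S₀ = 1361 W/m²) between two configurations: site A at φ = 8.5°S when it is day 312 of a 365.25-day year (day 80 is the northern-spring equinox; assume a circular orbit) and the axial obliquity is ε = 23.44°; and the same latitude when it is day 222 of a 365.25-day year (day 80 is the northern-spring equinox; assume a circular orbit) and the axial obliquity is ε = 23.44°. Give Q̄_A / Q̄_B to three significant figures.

Q̄_A / Q̄_B ≈ 1.13

— Configuration A (φ=-8.5°):
Solar longitude: λ_s = 360° × (312 − 80)/365.25 = 228.665°.
sin δ = sin 23.44° × sin 228.665° = -0.29869, so δ = -17.379°.
cos H₀ = −tan(-8.5°) tan(-17.379°) = -0.0468, H₀ = 1.6176 rad.
Bracket: H₀ sin φ sin δ + cos φ cos δ sin H₀ = 1.6176×-0.14781×-0.29869 + 0.98902×0.95435×0.99891 = 0.071416 + 0.942842 = 1.014258.
Q̄ = (S₀/π) × [bracket] = (1361/π) × 1.014258 = 439.40 W/m².
— Configuration B (φ=-8.5°):
Solar longitude: λ_s = 360° × (222 − 80)/365.25 = 139.959°.
sin δ = sin 23.44° × sin 139.959° = 0.25591, so δ = +14.828°.
cos H₀ = −tan(-8.5°) tan(+14.828°) = 0.0396, H₀ = 1.5312 rad.
Bracket: H₀ sin φ sin δ + cos φ cos δ sin H₀ = 1.5312×-0.14781×0.25591 + 0.98902×0.96670×0.99922 = -0.057919 + 0.955340 = 0.897421.
Q̄ = (S₀/π) × [bracket] = (1361/π) × 0.897421 = 388.78 W/m².
Ratio Q̄_A / Q̄_B = 439.40 / 388.78 = 1.130.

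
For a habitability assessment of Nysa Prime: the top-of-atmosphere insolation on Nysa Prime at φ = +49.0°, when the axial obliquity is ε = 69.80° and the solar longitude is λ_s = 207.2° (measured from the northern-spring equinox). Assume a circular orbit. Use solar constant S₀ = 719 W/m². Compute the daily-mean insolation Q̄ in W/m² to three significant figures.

Solar declination: sin δ = sin ε · sin λ_s = sin 69.80° × sin 207.2° = -0.42898, so δ = -25.403°.
cos H₀ = −tan(+49.0°) tan(-25.403°) = 0.5463, H₀ = 0.9928 rad.
Bracket: H₀ sin φ sin δ + cos φ cos δ sin H₀ = 0.9928×0.75471×-0.42898 + 0.65606×0.90331×0.83758 = -0.321424 + 0.496371 = 0.174947.
Q̄ = (S₀/π) × [bracket] = (719/π) × 0.174947 = 40.04 W/m².

Q̄ ≈ 40.0 W/m²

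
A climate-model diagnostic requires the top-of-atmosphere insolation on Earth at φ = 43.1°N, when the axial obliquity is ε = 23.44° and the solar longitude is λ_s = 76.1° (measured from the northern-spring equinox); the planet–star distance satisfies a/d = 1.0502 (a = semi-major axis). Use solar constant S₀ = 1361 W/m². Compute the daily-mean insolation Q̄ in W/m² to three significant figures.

Q̄ ≈ 545 W/m²

Solar declination: sin δ = sin ε · sin λ_s = sin 23.44° × sin 76.1° = 0.38614, so δ = +22.715°.
cos H₀ = −tan(+43.1°) tan(+22.715°) = -0.3917, H₀ = 1.9733 rad.
Bracket: H₀ sin φ sin δ + cos φ cos δ sin H₀ = 1.9733×0.68327×0.38614 + 0.73016×0.92244×0.92008 = 0.520631 + 0.619700 = 1.140331.
Inverse-square distance factor (a/d)² = 1.0502² = 1.102920.
Q̄ = (S₀/π) × 1.102920 × [bracket] = (1361/π) × 1.102920 × 1.140331 = 544.9 W/m².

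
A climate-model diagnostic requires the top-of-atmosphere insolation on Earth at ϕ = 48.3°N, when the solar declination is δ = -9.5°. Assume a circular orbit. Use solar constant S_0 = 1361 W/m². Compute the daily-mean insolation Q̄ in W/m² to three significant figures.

cos h₀ = −tan(+48.3°) tan(-9.500°) = 0.1878, h₀ = 1.3819 rad.
Bracket: h₀ sin ϕ sin δ + cos ϕ cos δ sin h₀ = 1.3819×0.74664×-0.16505 + 0.66523×0.98629×0.98220 = -0.170296 + 0.644431 = 0.474135.
Q̄ = (S_0/π) × [bracket] = (1361/π) × 0.474135 = 205.4 W/m².

Q̄ ≈ 205 W/m²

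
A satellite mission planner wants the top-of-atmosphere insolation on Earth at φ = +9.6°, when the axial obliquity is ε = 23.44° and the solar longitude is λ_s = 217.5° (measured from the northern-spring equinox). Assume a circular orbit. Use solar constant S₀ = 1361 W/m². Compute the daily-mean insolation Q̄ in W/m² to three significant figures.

Solar declination: sin δ = sin ε · sin λ_s = sin 23.44° × sin 217.5° = -0.24216, so δ = -14.014°.
cos H₀ = −tan(+9.6°) tan(-14.014°) = 0.0422, H₀ = 1.5286 rad.
Bracket: H₀ sin φ sin δ + cos φ cos δ sin H₀ = 1.5286×0.16677×-0.24216 + 0.98600×0.97024×0.99911 = -0.061733 + 0.955805 = 0.894072.
Q̄ = (S₀/π) × [bracket] = (1361/π) × 0.894072 = 387.3 W/m².

Q̄ ≈ 387 W/m²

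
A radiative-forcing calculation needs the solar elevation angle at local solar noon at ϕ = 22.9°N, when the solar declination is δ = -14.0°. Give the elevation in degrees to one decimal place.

At local noon the hour angle is zero, so the zenith angle equals |ϕ − δ| = |+22.9° − (-14.000°)| = 36.900°.
Elevation = 90° − 36.900° = 53.1°.

53.1°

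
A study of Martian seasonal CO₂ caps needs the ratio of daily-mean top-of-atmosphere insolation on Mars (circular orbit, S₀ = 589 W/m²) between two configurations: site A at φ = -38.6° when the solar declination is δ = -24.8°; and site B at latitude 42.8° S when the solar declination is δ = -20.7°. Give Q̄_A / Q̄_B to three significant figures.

— Configuration A (φ=-38.6°):
cos H₀ = −tan(-38.6°) tan(-24.800°) = -0.3689, H₀ = 1.9486 rad.
Bracket: H₀ sin φ sin δ + cos φ cos δ sin H₀ = 1.9486×-0.62388×-0.41945 + 0.78152×0.90778×0.92948 = 0.509922 + 0.659418 = 1.169340.
Q̄ = (S₀/π) × [bracket] = (589/π) × 1.169340 = 219.23 W/m².
— Configuration B (φ=-42.8°):
cos H₀ = −tan(-42.8°) tan(-20.700°) = -0.3499, H₀ = 1.9283 rad.
Bracket: H₀ sin φ sin δ + cos φ cos δ sin H₀ = 1.9283×-0.67944×-0.35347 + 0.73373×0.93544×0.93678 = 0.463104 + 0.642969 = 1.106073.
Q̄ = (S₀/π) × [bracket] = (589/π) × 1.106073 = 207.37 W/m².
Ratio Q̄_A / Q̄_B = 219.23 / 207.37 = 1.057.

Q̄_A / Q̄_B ≈ 1.06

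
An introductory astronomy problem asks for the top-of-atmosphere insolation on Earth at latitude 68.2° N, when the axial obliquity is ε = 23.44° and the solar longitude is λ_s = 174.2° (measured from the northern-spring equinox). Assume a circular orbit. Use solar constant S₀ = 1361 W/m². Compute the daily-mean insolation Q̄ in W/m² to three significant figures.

Solar declination: sin δ = sin ε · sin λ_s = sin 23.44° × sin 174.2° = 0.04020, so δ = +2.304°.
cos H₀ = −tan(+68.2°) tan(+2.304°) = -0.1006, H₀ = 1.6716 rad.
Bracket: H₀ sin φ sin δ + cos φ cos δ sin H₀ = 1.6716×0.92849×0.04020 + 0.37137×0.99919×0.99493 = 0.062393 + 0.369188 = 0.431581.
Q̄ = (S₀/π) × [bracket] = (1361/π) × 0.431581 = 187.0 W/m².

Q̄ ≈ 187 W/m²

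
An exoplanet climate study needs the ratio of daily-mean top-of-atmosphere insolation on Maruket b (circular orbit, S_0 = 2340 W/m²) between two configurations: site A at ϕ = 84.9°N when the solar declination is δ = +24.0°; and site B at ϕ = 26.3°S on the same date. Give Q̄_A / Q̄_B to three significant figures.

Q̄_A / Q̄_B ≈ 2.29

— Configuration A (ϕ=+84.9°):
cos h₀ = −tan(+84.9°) tan(+24.000°) = -4.9887 ≤ −1 ⇒ polar day, h₀ = π.
Bracket: h₀ sin ϕ sin δ + cos ϕ cos δ sin h₀ = 3.1416×0.99604×0.40674 + 0.08889×0.91355×0.00000 = 1.272754 + 0.000000 = 1.272754.
Q̄ = (S_0/π) × [bracket] = (2340/π) × 1.272754 = 948.00 W/m².
— Configuration B (ϕ=-26.3°):
cos h₀ = −tan(-26.3°) tan(+24.000°) = 0.2200, h₀ = 1.3489 rad.
Bracket: h₀ sin ϕ sin δ + cos ϕ cos δ sin h₀ = 1.3489×-0.44307×0.40674 + 0.89649×0.91355×0.97549 = -0.243091 + 0.798915 = 0.555824.
Q̄ = (S_0/π) × [bracket] = (2340/π) × 0.555824 = 414.00 W/m².
Ratio Q̄_A / Q̄_B = 948.00 / 414.00 = 2.290.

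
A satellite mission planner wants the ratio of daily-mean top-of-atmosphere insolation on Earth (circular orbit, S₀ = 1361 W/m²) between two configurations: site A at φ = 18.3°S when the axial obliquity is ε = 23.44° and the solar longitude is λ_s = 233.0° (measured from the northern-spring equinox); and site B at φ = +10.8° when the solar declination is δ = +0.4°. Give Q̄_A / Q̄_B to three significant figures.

— Configuration A (φ=-18.3°):
Solar declination: sin δ = sin ε · sin λ_s = sin 23.44° × sin 233.0° = -0.31769, so δ = -18.523°.
cos H₀ = −tan(-18.3°) tan(-18.523°) = -0.1108, H₀ = 1.6818 rad.
Bracket: H₀ sin φ sin δ + cos φ cos δ sin H₀ = 1.6818×-0.31399×-0.31769 + 0.94943×0.94820×0.99384 = 0.167762 + 0.894704 = 1.062466.
Q̄ = (S₀/π) × [bracket] = (1361/π) × 1.062466 = 460.28 W/m².
— Configuration B (φ=+10.8°):
cos H₀ = −tan(+10.8°) tan(+0.400°) = -0.0013, H₀ = 1.5721 rad.
Bracket: H₀ sin φ sin δ + cos φ cos δ sin H₀ = 1.5721×0.18738×0.00698 + 0.98229×0.99998×1.00000 = 0.002056 + 0.982270 = 0.984326.
Q̄ = (S₀/π) × [bracket] = (1361/π) × 0.984326 = 426.43 W/m².
Ratio Q̄_A / Q̄_B = 460.28 / 426.43 = 1.079.

Q̄_A / Q̄_B ≈ 1.08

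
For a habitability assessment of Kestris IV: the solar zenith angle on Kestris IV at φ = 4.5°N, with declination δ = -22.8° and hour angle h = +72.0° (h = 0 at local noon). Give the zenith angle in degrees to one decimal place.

θ_z = 75.3°

cos θ_z = sin φ sin δ + cos φ cos δ cos h = -0.030404 + 0.283993 = 0.253589.
θ_z = arccos(0.253589) = 75.3°.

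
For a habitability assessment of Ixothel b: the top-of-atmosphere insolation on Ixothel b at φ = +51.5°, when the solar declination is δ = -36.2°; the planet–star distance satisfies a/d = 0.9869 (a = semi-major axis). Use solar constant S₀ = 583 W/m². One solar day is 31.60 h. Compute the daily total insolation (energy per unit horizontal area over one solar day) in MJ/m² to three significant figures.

cos H₀ = −tan(+51.5°) tan(-36.200°) = 0.9201, H₀ = 0.4024 rad.
Bracket: H₀ sin φ sin δ + cos φ cos δ sin H₀ = 0.4024×0.78261×-0.59061 + 0.62251×0.80696×0.39166 = -0.185996 + 0.196747 = 0.010751.
Inverse-square distance factor (a/d)² = 0.9869² = 0.973972.
Q̄ = (S₀/π) × 0.973972 × [bracket] = (583/π) × 0.973972 × 0.010751 = 1.9432 W/m².
Daily total = Q̄ × 31.60 h × 3600 s/h = 1.9432 × 31.60 × 3600 / 10⁶ = 0.2211 MJ/m².

0.221 MJ/m²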